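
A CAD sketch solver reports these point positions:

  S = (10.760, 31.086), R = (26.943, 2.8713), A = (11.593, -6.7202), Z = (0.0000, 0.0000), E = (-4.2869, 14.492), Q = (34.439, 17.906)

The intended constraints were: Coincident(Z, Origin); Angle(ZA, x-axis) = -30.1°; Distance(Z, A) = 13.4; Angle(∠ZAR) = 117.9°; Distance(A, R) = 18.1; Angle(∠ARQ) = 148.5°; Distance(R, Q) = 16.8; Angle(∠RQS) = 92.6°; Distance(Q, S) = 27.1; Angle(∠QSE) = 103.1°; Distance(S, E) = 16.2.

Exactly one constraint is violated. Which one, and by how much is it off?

Distance(S, E) = 16.2 — off by 6.20.

Z = (0.00, 0.00) ✓; ZA at -30.10° ✓; |ZA| = 13.40 ✓; ∠ZAR = 117.9° ✓; |AR| = 18.10 ✓; ∠ARQ = 148.5° ✓; |RQ| = 16.80 ✓; ∠RQS = 92.60° ✓; |QS| = 27.10 ✓; ∠QSE = 103.1° ✓; |SE| = 22.40 ✗.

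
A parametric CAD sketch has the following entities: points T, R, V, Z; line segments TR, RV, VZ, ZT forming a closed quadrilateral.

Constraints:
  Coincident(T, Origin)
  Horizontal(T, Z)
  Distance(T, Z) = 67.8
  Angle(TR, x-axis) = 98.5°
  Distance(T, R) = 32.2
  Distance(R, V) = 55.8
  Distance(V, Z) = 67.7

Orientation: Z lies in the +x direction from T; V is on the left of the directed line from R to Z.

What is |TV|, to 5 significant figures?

75.240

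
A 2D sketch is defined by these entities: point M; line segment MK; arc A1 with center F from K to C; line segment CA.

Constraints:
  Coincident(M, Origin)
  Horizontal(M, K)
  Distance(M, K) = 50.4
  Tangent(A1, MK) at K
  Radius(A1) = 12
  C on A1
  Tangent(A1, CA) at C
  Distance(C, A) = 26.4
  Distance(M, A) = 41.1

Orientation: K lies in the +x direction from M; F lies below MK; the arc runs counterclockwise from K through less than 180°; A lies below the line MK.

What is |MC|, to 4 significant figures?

40.22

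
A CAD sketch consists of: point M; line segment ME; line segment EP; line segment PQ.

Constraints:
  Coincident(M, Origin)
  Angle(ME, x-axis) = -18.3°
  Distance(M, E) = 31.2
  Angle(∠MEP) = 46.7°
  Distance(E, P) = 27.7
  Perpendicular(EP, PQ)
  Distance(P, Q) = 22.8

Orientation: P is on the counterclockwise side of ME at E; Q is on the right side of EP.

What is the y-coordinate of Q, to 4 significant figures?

24.94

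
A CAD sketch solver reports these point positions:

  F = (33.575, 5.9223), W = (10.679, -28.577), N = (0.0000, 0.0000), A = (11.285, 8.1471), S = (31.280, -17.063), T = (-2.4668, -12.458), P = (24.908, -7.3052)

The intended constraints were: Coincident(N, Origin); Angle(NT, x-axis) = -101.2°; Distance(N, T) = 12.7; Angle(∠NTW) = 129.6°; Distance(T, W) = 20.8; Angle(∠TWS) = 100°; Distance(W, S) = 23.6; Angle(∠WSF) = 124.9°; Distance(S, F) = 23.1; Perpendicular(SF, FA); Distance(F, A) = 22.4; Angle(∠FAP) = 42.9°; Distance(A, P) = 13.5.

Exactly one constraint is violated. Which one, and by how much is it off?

Distance(A, P) = 13.5 — off by 7.10.

N = (0.00, 0.00) ✓; NT at -101.2° ✓; |NT| = 12.70 ✓; ∠NTW = 129.6° ✓; |TW| = 20.80 ✓; ∠TWS = 100.0° ✓; |WS| = 23.60 ✓; ∠WSF = 124.9° ✓; |SF| = 23.10 ✓; ∠(SF, FA) = 90.00° ✓; |FA| = 22.40 ✓; ∠FAP = 42.90° ✓; |AP| = 20.60 ✗.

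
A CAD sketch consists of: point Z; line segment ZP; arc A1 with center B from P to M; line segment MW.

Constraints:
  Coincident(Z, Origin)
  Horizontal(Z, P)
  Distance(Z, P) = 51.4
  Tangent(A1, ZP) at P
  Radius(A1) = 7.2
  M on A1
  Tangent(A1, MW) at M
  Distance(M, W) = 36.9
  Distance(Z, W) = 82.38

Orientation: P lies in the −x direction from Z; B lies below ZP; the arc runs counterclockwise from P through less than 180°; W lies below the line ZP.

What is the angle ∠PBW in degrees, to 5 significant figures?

144.62°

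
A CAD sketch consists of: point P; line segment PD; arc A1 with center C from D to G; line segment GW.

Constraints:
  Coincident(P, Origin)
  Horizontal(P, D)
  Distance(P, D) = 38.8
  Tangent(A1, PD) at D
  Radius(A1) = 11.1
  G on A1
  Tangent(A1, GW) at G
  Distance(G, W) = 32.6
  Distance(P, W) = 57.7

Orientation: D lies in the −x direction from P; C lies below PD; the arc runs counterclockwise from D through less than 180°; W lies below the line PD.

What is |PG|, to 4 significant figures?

51.37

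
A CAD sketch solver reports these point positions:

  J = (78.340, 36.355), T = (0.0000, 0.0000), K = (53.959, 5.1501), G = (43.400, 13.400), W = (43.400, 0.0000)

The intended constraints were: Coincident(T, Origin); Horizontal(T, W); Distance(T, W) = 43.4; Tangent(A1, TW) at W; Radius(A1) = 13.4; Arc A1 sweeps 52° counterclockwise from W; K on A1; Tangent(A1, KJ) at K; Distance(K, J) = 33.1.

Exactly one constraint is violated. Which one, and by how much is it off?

Distance(K, J) = 33.1 — off by 6.50.

T = (0.00, 0.00) ✓; T.y = 0.00, W.y = 0.00 ✓; |TW| = 43.40 ✓; ∠(GW, WT) = 90.00° ✓; |GW| = 13.40 ✓; bearing(G→K) − bearing(G→W) = 52.00° ✓; |GK| = 13.40 ✓; ∠(GK, KJ) = 90.00° ✓; |KJ| = 39.60 ✗.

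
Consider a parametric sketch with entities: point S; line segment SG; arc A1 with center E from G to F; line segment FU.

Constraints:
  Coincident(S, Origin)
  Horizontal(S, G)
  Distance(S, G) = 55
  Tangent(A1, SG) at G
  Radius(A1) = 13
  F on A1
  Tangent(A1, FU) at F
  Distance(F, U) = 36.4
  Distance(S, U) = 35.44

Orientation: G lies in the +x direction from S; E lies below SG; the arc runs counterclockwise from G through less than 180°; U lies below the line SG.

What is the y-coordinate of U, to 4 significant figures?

-29.29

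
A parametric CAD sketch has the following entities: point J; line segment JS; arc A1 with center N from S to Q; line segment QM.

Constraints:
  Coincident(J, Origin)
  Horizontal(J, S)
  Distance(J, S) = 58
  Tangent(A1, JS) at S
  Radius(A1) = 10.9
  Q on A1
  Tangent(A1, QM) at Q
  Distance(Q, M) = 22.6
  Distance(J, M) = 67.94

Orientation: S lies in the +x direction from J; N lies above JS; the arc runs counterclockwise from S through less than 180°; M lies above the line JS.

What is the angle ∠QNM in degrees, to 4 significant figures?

64.25°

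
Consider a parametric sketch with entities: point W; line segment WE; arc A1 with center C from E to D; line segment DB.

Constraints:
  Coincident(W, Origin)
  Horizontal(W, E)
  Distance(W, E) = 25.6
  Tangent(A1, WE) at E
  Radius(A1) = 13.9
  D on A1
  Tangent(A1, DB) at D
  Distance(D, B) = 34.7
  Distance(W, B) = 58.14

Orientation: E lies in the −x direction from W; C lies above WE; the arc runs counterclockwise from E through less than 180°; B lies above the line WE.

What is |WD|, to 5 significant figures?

23.599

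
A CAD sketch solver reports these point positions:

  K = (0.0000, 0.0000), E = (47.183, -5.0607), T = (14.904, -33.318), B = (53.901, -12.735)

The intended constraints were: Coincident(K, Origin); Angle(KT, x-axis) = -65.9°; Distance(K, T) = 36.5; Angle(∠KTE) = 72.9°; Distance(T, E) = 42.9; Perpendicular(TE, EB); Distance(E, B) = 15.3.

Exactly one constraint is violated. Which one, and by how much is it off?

Distance(E, B) = 15.3 — off by 5.10.

K = (0.00, 0.00) ✓; KT at -65.90° ✓; |KT| = 36.50 ✓; ∠KTE = 72.90° ✓; |TE| = 42.90 ✓; ∠(TE, EB) = 90.00° ✓; |EB| = 10.20 ✗.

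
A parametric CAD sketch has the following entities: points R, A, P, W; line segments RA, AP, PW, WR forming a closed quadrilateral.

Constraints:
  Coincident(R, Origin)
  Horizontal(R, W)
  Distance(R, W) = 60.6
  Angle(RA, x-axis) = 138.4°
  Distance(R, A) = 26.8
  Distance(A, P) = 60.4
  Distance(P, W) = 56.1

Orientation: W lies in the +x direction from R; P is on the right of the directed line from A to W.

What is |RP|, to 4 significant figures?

34.93

R is at the origin; R and W share the same y with |RW| = 60.6 and W in +x, so W = (60.6, 0). RA runs at 138.4° with |RA| = 26.8, so A = (-20.04, 17.79). P is determined by |AP| = 60.4 and |PW| = 56.1 together: it lies at the intersection of circle(A, 60.4) and circle(W, 56.1). With |AW| = 82.58, the foot of the radical line on AW is 44.32 from A and the perpendicular offset is √(60.4² − 44.32²) = 41.03. Taking the right-of-AW solution: P = (14.40, -31.82).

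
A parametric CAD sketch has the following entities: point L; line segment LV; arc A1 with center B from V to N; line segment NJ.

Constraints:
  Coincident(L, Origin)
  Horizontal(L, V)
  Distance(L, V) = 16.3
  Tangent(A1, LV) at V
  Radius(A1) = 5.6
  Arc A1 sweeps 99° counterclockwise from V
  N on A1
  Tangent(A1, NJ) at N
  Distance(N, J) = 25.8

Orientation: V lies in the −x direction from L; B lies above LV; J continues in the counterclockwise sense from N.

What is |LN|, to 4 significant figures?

12.57

L is at the origin; LV is horizontal with |LV| = 16.3 and V on the −x side, so V = (-16.30, 0.000). Since A1 is tangent to LV there, BV ⟂ LV, so B = V + (0, 5.6) = (-16.30, 5.600). On A1, V sits at bearing -90° from B; a 99° counterclockwise sweep puts N at bearing 9°, so N = B + 5.6·(cos 9°, sin 9°) = (-10.77, 6.476). Then |LN| = |N − L| = 12.57.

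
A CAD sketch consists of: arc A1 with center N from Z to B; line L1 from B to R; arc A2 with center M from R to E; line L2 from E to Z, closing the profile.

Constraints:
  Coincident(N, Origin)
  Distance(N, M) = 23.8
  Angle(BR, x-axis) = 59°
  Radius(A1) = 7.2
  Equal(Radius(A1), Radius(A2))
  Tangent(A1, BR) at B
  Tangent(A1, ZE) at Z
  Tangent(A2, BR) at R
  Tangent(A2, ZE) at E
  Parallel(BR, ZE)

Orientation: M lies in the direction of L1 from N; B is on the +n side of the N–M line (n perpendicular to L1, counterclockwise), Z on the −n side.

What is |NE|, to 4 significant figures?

24.87

The slot axis is L1's direction at 59.0°, so u = (cos 59.0°, sin 59.0°) = (0.5150, 0.8572) and n = (−sin 59.0°, cos 59.0°) = (-0.8572, 0.5150). N is at the origin and M lies 23.8 along u from N, so M = 23.8·u = (12.26, 20.40). Tangency of A1 to both parallel lines with radius 7.2 puts B and Z at N ± 7.2·n: B = (-6.172, 3.708), Z = (6.172, -3.708). Equal radii place R and E the same way about M: R = M + 7.2·n = (6.086, 24.11), E = M − 7.2·n = (18.43, 16.69). Then |NE| = |E − N| = 24.87.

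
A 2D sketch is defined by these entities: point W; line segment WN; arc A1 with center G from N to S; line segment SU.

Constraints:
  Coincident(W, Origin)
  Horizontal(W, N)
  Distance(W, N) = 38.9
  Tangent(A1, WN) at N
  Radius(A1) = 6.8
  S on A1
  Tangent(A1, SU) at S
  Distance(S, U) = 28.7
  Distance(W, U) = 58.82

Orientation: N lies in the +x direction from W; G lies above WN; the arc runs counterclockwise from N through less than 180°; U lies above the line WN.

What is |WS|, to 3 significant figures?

46.1

W is at the origin; WN is horizontal with |WN| = 38.9 and N on the +x side, so N = (38.9, 0.00). A1 meets WN tangentially, so GN is at right angles to WN, so G = N + (0, 6.8) = (38.9, 6.80). Since GS ⟂ SU (tangency), |GU| = √(6.8² + 28.7²) = 29.5 regardless of where S sits on A1. So U lies on both circle(W, 58.82) and circle(G, 29.5); the above-WN intersection is U = (47.2, 35.1). S is the foot of the tangent from U: S = (45.7, 6.44).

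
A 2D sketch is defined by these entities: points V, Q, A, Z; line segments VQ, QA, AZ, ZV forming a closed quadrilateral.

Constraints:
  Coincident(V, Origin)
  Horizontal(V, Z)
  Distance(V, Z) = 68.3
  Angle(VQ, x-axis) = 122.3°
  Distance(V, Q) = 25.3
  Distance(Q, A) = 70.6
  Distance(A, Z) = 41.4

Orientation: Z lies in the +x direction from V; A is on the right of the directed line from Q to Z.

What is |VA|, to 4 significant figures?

46.43

V is at the origin; VZ is horizontal with |VZ| = 68.3 and Z in +x, so Z = (68.3, 0). VQ runs at 122.3° with |VQ| = 25.3, so Q = (-13.52, 21.39). A is determined by |QA| = 70.6 and |AZ| = 41.4 together: it lies at the intersection of circle(Q, 70.6) and circle(Z, 41.4). With |QZ| = 84.57, the foot of the radical line on QZ is 61.62 from Q and the perpendicular offset is √(70.6² − 61.62²) = 34.46. Taking the right-of-QZ solution: A = (37.38, -27.54).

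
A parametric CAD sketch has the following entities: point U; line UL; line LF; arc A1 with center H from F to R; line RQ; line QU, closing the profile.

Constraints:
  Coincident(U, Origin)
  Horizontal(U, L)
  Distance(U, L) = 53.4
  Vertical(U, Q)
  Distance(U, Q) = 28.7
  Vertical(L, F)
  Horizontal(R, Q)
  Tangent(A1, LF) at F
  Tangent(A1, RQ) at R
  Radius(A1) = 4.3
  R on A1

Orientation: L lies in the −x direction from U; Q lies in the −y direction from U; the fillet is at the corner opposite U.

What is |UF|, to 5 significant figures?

58.710

U is at the origin; U and L share the same y with |UL| = 53.4 and L on the −x side, so L = (-53.400, 0.0000). UQ is vertical with |UQ| = 28.7 and Q on the −y side, so Q = (0.0000, -28.700). The virtual corner opposite U is at (-53.400, -28.700). The tangent condition forces HF to be normal to LF and since A1 is tangent to RQ there, HR ⟂ RQ, with radius 4.3, so the center H sits 4.3 in from both sides at H = (-49.100, -24.400). That places the tangent points at F = (-53.400, -24.400) on LF and R = (-49.100, -28.700) on RQ. Then |UF| = |F − U| = 58.710.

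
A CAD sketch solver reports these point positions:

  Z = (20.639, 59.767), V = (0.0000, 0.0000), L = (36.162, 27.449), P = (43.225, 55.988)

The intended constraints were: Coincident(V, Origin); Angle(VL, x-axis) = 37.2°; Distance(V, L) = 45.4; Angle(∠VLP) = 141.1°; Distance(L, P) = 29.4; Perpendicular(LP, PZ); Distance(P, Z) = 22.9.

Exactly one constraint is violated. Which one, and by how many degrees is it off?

Perpendicular(LP, PZ) — off by 4.40°.

V = (0.00, 0.00) ✓; VL at 37.20° ✓; |VL| = 45.40 ✓; ∠VLP = 141.1° ✓; |LP| = 29.40 ✓; ∠(LP, PZ) = 94.40° ✗; |PZ| = 22.90 ✓.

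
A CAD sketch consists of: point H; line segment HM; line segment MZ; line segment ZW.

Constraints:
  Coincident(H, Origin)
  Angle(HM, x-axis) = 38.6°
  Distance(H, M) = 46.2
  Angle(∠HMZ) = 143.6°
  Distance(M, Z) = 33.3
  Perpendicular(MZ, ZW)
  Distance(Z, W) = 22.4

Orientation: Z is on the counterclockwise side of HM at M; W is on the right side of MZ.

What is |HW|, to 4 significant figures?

86.31

∠HMZ = 143.6°, so MZ runs at 38.6° + (180° − 143.6°) = 75.00° from the x-axis; with |MZ| = 33.3, Z = M + 33.3·(cos 75.00°, sin 75.00°) = (44.72, 60.99). The perpendicularity gives ZW at right angles to MZ; with |ZW| = 22.4 on the right of MZ, W = Z + 22.4·(0.9659, -0.2588) = (66.36, 55.19). Then |HW| = |W − H| = 86.31.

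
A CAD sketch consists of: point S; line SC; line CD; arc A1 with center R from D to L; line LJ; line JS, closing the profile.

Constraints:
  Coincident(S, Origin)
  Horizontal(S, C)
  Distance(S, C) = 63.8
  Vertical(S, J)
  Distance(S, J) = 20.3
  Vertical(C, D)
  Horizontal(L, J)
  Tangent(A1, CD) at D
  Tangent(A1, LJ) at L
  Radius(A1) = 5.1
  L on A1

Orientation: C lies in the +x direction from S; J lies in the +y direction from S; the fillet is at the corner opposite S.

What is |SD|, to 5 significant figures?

65.586

S is at the origin; SC is horizontal with |SC| = 63.8 and C on the +x side, so C = (63.800, 0.0000). S and J share the same x with |SJ| = 20.3 and J on the +y side, so J = (0.0000, 20.300). The virtual corner opposite S is at (63.800, 20.300). Tangency of A1 to CD means the radius RD is perpendicular to CD and A1 meets LJ tangentially, so RL is at right angles to LJ, with radius 5.1, so the center R sits 5.1 in from both sides at R = (58.700, 15.200). That places the tangent points at D = (63.800, 15.200) on CD and L = (58.700, 20.300) on LJ. Then |SD| = |D − S| = 65.586.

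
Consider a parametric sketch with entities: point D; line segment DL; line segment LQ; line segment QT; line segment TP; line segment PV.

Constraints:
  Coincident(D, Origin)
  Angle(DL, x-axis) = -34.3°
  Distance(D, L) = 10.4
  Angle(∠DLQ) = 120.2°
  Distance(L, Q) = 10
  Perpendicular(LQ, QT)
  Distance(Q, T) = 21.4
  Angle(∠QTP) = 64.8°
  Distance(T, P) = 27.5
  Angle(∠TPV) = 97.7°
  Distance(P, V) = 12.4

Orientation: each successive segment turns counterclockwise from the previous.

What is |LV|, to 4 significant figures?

11.36

D is at the origin; DL runs at -34.3° with length 10.4, so L = (8.591, -5.861). ∠DLQ = 120.2° gives LQ at 25.50° from the x-axis; with |LQ| = 10.0, Q = (17.62, -1.556). LQ is perpendicular to QT, so QT runs at 115.5°; with |QT| = 21.4, T = (8.404, 17.76). ∠QTP = 64.8° gives TP at -129.3° from the x-axis; with |TP| = 27.5, P = (-9.014, -3.521). ∠TPV = 97.7° gives PV at -47.00° from the x-axis; with |PV| = 12.4, V = (-0.5569, -12.59). Then |LV| = |V − L| = 11.36.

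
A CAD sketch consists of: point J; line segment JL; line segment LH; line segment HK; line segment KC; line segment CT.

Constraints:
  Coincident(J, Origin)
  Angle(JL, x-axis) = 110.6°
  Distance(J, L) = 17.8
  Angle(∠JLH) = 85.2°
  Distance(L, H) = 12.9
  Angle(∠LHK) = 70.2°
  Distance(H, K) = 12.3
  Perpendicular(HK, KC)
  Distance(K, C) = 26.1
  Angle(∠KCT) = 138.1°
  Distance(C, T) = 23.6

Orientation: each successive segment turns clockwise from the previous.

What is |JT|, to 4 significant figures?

45.75

HK is perpendicular to KC, so KC runs at 176.0°; with |KC| = 26.1, C = (-20.74, 9.725). ∠KCT = 138.1° gives CT at 134.1° from the x-axis; with |CT| = 23.6, T = (-37.17, 26.67). Then |JT| = |T − J| = 45.75.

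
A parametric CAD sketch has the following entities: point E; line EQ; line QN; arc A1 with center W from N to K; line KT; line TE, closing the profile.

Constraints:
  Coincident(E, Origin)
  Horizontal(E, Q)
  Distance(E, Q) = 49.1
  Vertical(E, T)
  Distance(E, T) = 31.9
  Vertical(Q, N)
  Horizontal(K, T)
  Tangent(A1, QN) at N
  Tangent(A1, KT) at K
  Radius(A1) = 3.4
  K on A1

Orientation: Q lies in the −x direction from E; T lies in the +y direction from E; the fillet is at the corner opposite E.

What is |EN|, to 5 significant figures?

56.772

E is at the origin; E and Q share the same y with |EQ| = 49.1 and Q on the −x side, so Q = (-49.100, 0.0000). ET is vertical with |ET| = 31.9 and T on the +y side, so T = (0.0000, 31.900). The virtual corner opposite E is at (-49.100, 31.900). Tangency of A1 to QN means the radius WN is perpendicular to QN and A1 meets KT tangentially, so WK is at right angles to KT, with radius 3.4, so the center W sits 3.4 in from both sides at W = (-45.700, 28.500). That places the tangent points at N = (-49.100, 28.500) on QN and K = (-45.700, 31.900) on KT. Then |EN| = |N − E| = 56.772.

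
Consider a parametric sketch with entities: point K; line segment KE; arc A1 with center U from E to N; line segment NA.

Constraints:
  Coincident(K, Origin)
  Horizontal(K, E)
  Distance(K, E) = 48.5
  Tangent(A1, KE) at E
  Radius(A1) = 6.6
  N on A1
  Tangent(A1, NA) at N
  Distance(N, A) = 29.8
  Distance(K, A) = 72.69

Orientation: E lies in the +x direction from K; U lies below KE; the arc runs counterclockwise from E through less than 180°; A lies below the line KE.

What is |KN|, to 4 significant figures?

45.32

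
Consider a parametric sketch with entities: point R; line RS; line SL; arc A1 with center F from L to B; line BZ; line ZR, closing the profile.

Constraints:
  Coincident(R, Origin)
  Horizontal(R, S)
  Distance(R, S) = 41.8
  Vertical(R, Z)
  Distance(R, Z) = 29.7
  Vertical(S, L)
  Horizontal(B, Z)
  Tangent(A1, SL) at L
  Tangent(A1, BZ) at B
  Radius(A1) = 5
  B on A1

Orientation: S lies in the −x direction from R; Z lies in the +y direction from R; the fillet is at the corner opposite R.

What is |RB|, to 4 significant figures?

47.29

The virtual corner opposite R is at (-41.80, 29.70). A1 meets SL tangentially, so FL is at right angles to SL and the tangent condition forces FB to be normal to BZ, with radius 5.0, so the center F sits 5.0 in from both sides at F = (-36.80, 24.70). That places the tangent points at L = (-41.80, 24.70) on SL and B = (-36.80, 29.70) on BZ. Then |RB| = |B − R| = 47.29.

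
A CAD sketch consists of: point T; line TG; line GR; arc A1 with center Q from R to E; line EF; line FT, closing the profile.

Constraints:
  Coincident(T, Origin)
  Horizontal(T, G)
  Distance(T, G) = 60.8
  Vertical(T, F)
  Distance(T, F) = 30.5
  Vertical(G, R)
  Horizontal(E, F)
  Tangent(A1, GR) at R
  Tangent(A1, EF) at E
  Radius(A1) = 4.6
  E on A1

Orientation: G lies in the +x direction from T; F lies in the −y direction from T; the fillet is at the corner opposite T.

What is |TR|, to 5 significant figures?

66.087

The virtual corner opposite T is at (60.800, -30.500). The tangent condition forces QR to be normal to GR and the tangent condition forces QE to be normal to EF, with radius 4.6, so the center Q sits 4.6 in from both sides at Q = (56.200, -25.900). That places the tangent points at R = (60.800, -25.900) on GR and E = (56.200, -30.500) on EF. Then |TR| = |R − T| = 66.087.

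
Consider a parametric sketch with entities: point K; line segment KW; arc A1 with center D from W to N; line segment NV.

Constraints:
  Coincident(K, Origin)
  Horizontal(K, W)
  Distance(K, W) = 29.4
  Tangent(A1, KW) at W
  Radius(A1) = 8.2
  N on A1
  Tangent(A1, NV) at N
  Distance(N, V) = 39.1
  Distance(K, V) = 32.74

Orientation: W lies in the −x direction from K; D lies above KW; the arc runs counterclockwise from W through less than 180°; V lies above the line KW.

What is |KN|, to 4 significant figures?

23.33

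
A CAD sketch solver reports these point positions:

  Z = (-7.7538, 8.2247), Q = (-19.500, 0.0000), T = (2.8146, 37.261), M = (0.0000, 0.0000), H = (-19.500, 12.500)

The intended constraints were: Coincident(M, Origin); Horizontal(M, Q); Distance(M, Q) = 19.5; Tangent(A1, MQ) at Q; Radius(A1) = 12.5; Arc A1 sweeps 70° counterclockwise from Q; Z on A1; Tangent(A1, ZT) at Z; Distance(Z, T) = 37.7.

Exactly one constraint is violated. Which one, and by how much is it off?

Distance(Z, T) = 37.7 — off by 6.80.

M = (0.00, 0.00) ✓; M.y = 0.00, Q.y = 0.00 ✓; |MQ| = 19.50 ✓; ∠(HQ, QM) = 90.00° ✓; |HQ| = 12.50 ✓; bearing(H→Z) − bearing(H→Q) = 70.00° ✓; |HZ| = 12.50 ✓; ∠(HZ, ZT) = 90.00° ✓; |ZT| = 30.90 ✗.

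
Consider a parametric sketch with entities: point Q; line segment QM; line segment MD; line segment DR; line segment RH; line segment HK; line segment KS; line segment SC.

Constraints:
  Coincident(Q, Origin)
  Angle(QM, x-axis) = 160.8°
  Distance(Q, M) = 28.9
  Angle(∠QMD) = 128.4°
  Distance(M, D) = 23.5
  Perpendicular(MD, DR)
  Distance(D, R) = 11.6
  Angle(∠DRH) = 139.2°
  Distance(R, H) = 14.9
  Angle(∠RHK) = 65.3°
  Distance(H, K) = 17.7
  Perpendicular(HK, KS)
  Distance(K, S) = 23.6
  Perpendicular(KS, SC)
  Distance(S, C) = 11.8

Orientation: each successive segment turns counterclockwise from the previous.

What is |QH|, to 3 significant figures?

31.7

Q is at the origin; QM runs at 160.8° with length 28.9, so M = (-27.3, 9.50). ∠QMD = 128.4° gives MD at -148° from the x-axis; with |MD| = 23.5, D = (-47.1, -3.09). MD ⟂ DR, so DR runs at -57.6°; with |DR| = 11.6, R = (-40.9, -12.9). ∠DRH = 139.2° gives RH at -16.8° from the x-axis; with |RH| = 14.9, H = (-26.7, -17.2). Then |QH| = |H − Q| = 31.7.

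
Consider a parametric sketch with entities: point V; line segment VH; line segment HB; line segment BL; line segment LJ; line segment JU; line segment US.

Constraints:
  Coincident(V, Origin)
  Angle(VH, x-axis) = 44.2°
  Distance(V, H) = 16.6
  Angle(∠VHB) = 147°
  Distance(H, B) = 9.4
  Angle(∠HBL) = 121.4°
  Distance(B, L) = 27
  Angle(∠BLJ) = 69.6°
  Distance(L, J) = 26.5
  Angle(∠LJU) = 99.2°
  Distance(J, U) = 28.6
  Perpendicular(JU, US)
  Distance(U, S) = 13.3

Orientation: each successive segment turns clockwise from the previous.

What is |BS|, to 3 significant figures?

9.92

V is at the origin; VH runs at 44.2° with length 16.6, so H = (11.9, 11.6). ∠VHB = 147.0° gives HB at 11.2° from the x-axis; with |HB| = 9.4, B = (21.1, 13.4). ∠HBL = 121.4° gives BL at -47.4° from the x-axis; with |BL| = 27.0, L = (39.4, -6.48). ∠BLJ = 69.6° gives LJ at -158° from the x-axis; with |LJ| = 26.5, J = (14.9, -16.5). ∠LJU = 99.2° gives JU at 121° from the x-axis; with |JU| = 28.6, U = (-0.0391, 7.92). JU ⟂ US, so US runs at 31.4°; with |US| = 13.3, S = (11.3, 14.9). Then |BS| = |S − B| = 9.92.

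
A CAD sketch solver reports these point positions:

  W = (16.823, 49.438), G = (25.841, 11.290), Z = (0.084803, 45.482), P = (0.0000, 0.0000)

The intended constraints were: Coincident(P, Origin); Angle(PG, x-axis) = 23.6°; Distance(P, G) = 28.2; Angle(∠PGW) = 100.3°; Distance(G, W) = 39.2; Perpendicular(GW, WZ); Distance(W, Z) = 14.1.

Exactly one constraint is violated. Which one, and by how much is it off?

Distance(W, Z) = 14.1 — off by 3.10.

P = (0.00, 0.00) ✓; PG at 23.60° ✓; |PG| = 28.20 ✓; ∠PGW = 100.3° ✓; |GW| = 39.20 ✓; ∠(GW, WZ) = 90.00° ✓; |WZ| = 17.20 ✗.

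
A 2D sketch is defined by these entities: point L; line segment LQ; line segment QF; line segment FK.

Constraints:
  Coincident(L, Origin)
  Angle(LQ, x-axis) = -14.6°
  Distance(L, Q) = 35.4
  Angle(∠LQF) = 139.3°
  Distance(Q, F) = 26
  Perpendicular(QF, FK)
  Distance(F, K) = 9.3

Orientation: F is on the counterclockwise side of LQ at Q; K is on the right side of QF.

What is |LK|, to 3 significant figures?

62.0

∠LQF = 139.3°, so QF runs at -14.6° + (180° − 139.3°) = 26.1° from the x-axis; with |QF| = 26.0, F = Q + 26.0·(cos 26.1°, sin 26.1°) = (57.6, 2.52). QF is perpendicular to FK; with |FK| = 9.3 on the right of QF, K = F + 9.3·(0.440, -0.898) = (61.7, -5.84). Then |LK| = |K − L| = 62.0.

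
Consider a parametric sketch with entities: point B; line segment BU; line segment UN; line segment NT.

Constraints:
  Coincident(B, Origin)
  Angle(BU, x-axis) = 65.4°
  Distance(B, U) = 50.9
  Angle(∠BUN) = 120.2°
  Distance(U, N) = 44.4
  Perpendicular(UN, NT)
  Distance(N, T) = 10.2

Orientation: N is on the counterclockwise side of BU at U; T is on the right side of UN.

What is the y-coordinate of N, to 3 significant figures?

82.6

B is at the origin; BU runs at 65.4° with length 50.9, so U = 50.9·(cos 65.4°, sin 65.4°) = (21.2, 46.3). ∠BUN = 120.2°, so UN runs at 65.4° + (180° − 120.2°) = 125° from the x-axis; with |UN| = 44.4, N = U + 44.4·(cos 125°, sin 125°) = (-4.40, 82.6). So N.y = 82.6.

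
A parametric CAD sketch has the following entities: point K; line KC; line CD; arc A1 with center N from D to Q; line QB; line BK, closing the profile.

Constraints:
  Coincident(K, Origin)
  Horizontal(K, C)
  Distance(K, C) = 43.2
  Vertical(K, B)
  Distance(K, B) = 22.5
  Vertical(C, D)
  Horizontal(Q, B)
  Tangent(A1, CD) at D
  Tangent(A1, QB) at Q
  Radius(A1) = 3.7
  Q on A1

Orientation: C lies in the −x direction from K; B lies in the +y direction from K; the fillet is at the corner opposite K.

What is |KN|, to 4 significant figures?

43.75

K is at the origin; KC is horizontal with |KC| = 43.2 and C on the −x side, so C = (-43.20, 0.000). KB is vertical with |KB| = 22.5 and B on the +y side, so B = (0.000, 22.50). The virtual corner opposite K is at (-43.20, 22.50). The tangent condition forces ND to be normal to CD and tangency of A1 to QB means the radius NQ is perpendicular to QB, with radius 3.7, so the center N sits 3.7 in from both sides at N = (-39.50, 18.80). Then |KN| = |N − K| = 43.75.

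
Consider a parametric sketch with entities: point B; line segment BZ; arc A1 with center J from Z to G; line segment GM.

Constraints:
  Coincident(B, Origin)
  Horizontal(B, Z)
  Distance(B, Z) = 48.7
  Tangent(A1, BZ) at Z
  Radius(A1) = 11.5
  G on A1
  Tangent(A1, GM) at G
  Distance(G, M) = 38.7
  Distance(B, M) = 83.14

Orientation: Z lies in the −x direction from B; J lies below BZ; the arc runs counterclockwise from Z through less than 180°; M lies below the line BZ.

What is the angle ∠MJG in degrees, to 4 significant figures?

73.45°

Checks: |JG| = 11.50 ✓; ∠(JG, GM) = 90.00° ✓; |GM| = 38.70 ✓; |BM| = 83.14 ✓.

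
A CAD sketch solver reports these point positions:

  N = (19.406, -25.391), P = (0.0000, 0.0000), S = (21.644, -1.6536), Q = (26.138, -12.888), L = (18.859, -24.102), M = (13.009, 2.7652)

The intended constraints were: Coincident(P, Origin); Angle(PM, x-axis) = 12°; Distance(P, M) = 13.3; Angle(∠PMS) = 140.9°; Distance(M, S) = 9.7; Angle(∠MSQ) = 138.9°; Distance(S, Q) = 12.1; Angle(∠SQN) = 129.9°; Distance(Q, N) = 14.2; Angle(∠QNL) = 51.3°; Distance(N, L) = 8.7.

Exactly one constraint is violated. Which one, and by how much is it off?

Distance(N, L) = 8.7 — off by 7.30.

P = (0.00, 0.00) ✓; PM at 12.00° ✓; |PM| = 13.30 ✓; ∠PMS = 140.9° ✓; |MS| = 9.700 ✓; ∠MSQ = 138.9° ✓; |SQ| = 12.10 ✓; ∠SQN = 129.9° ✓; |QN| = 14.20 ✓; ∠QNL = 51.29° ✓; |NL| = 1.400 ✗.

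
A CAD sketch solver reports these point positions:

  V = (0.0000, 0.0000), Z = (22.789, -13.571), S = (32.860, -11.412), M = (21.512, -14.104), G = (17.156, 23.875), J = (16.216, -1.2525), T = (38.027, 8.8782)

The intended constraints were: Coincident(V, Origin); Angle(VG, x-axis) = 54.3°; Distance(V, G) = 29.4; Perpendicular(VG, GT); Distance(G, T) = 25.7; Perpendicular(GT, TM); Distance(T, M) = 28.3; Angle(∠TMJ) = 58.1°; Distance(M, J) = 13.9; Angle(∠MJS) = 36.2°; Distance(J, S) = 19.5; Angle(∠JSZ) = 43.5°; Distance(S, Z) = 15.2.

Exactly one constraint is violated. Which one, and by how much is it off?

Distance(S, Z) = 15.2 — off by 4.90.

V = (0.00, 0.00) ✓; VG at 54.30° ✓; |VG| = 29.40 ✓; ∠(VG, GT) = 90.00° ✓; |GT| = 25.70 ✓; ∠(GT, TM) = 90.00° ✓; |TM| = 28.30 ✓; ∠TMJ = 58.10° ✓; |MJ| = 13.90 ✓; ∠MJS = 36.20° ✓; |JS| = 19.50 ✓; ∠JSZ = 43.50° ✓; |SZ| = 10.30 ✗.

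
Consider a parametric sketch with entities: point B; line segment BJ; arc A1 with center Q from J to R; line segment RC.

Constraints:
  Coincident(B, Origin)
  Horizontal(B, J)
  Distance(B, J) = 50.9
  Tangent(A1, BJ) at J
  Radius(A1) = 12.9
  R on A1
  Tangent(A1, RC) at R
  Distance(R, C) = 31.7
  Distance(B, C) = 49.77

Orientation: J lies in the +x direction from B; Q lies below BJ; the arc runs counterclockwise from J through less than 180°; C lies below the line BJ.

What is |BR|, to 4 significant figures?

39.62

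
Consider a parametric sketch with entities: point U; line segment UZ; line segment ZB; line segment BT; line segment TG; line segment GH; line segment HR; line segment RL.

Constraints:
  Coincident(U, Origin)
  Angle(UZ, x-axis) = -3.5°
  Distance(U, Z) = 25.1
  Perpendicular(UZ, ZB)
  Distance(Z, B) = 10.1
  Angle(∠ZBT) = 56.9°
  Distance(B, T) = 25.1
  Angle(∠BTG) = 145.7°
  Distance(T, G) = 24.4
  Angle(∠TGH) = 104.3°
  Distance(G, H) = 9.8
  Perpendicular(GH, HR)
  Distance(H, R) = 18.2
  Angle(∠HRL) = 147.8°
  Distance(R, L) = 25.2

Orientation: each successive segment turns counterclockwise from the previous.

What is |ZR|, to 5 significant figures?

20.987

U is at the origin; UZ runs at -3.5° with length 25.1, so Z = (25.053, -1.5323). UZ is perpendicular to ZB, so ZB runs at 86.500°; with |ZB| = 10.1, B = (25.670, 8.5488). ∠ZBT = 56.9° gives BT at -150.40° from the x-axis; with |BT| = 25.1, T = (3.8455, -3.8491). ∠BTG = 145.7° gives TG at -116.10° from the x-axis; with |TG| = 24.4, G = (-6.8891, -25.761). ∠TGH = 104.3° gives GH at -40.400° from the x-axis; with |GH| = 9.8, H = (0.57401, -32.113). GH ⟂ HR, so HR runs at 49.600°; with |HR| = 18.2, R = (12.370, -18.253). Then |ZR| = |R − Z| = 20.987.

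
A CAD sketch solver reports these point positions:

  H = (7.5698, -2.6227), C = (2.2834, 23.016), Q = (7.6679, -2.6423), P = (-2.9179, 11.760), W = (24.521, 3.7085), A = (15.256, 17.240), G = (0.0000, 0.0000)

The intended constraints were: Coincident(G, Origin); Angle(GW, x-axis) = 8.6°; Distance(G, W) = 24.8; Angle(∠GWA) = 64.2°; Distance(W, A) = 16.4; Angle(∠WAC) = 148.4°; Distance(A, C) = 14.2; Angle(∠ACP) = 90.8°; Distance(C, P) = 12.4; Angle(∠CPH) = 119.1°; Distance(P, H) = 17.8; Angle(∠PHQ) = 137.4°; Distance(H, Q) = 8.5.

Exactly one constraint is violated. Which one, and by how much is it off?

Distance(H, Q) = 8.5 — off by 8.40.

G = (0.00, 0.00) ✓; GW at 8.600° ✓; |GW| = 24.80 ✓; ∠GWA = 64.20° ✓; |WA| = 16.40 ✓; ∠WAC = 148.4° ✓; |AC| = 14.20 ✓; ∠ACP = 90.80° ✓; |CP| = 12.40 ✓; ∠CPH = 119.1° ✓; |PH| = 17.80 ✓; ∠PHQ = 137.4° ✓; |HQ| = 0.1000 ✗.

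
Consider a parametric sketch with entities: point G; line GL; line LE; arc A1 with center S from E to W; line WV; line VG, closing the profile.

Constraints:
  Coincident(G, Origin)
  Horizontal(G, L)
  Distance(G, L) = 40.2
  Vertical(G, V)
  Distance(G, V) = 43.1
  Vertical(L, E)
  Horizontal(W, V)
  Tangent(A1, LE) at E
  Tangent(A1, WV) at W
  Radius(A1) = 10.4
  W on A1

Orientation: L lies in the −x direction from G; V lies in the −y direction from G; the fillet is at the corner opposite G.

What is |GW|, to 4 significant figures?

52.40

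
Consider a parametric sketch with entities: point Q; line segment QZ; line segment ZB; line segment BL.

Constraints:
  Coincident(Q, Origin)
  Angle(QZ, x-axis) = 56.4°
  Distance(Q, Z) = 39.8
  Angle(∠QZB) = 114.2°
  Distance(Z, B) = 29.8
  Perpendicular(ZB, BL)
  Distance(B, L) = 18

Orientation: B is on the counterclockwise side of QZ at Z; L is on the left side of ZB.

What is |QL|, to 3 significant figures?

49.6

Q is at the origin; QZ runs at 56.4° with length 39.8, so Z = 39.8·(cos 56.4°, sin 56.4°) = (22.0, 33.2). ∠QZB = 114.2°, so ZB runs at 56.4° + (180° − 114.2°) = 122° from the x-axis; with |ZB| = 29.8, B = Z + 29.8·(cos 122°, sin 122°) = (6.15, 58.4). ZB ⟂ BL; with |BL| = 18.0 on the left of ZB, L = B + 18.0·(-0.846, -0.533) = (-9.09, 48.8). Then |QL| = |L − Q| = 49.6.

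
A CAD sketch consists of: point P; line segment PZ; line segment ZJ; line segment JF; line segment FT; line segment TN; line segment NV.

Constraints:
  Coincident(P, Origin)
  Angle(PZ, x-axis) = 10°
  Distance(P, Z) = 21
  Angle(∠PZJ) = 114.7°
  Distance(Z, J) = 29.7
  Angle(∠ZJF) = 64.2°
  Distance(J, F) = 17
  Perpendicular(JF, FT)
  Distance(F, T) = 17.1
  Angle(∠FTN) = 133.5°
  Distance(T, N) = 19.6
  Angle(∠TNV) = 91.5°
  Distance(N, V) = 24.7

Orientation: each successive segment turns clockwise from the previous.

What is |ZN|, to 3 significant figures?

10.9

P is at the origin; PZ runs at 10.0° with length 21.0, so Z = (20.7, 3.65). ∠PZJ = 114.7° gives ZJ at -55.3° from the x-axis; with |ZJ| = 29.7, J = (37.6, -20.8). ∠ZJF = 64.2° gives JF at -171° from the x-axis; with |JF| = 17.0, F = (20.8, -23.4). The perpendicularity gives FT at right angles to JF, so FT runs at 98.9°; with |FT| = 17.1, T = (18.1, -6.51). ∠FTN = 133.5° gives TN at 52.4° from the x-axis; with |TN| = 19.6, N = (30.1, 9.02). Then |ZN| = |N − Z| = 10.9.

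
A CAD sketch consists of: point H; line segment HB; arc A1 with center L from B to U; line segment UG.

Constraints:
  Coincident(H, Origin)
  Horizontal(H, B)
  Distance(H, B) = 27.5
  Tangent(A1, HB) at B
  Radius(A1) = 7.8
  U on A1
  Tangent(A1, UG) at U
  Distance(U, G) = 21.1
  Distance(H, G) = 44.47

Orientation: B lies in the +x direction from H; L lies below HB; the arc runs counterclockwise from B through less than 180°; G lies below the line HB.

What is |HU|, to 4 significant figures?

24.42

Checks: |LU| = 7.800 ✓; ∠(LU, UG) = 90.00° ✓; |UG| = 21.10 ✓; |HG| = 44.47 ✓.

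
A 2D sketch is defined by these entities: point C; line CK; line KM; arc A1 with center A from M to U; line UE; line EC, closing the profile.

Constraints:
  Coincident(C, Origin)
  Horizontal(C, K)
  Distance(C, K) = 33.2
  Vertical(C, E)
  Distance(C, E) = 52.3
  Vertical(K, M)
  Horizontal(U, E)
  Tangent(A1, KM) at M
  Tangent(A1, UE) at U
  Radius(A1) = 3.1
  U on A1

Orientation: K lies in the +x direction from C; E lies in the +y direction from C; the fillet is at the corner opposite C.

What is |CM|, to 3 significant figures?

59.4

The virtual corner opposite C is at (33.2, 52.3). Since A1 is tangent to KM there, AM ⟂ KM and A1 meets UE tangentially, so AU is at right angles to UE, with radius 3.1, so the center A sits 3.1 in from both sides at A = (30.1, 49.2). That places the tangent points at M = (33.2, 49.2) on KM and U = (30.1, 52.3) on UE. Then |CM| = |M − C| = 59.4.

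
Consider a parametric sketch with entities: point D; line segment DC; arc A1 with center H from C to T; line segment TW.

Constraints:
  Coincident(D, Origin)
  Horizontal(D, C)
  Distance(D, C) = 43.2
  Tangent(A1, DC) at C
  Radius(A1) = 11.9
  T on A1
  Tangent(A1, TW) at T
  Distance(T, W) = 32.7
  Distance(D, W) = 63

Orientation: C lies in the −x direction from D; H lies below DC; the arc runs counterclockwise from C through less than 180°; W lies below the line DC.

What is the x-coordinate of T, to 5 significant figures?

-54.274

Checks: ∠(HC, CD) = 90.00° ✓; |HT| = 11.90 ✓; ∠(HT, TW) = 90.00° ✓; |TW| = 32.70 ✓; |DW| = 63.00 ✓.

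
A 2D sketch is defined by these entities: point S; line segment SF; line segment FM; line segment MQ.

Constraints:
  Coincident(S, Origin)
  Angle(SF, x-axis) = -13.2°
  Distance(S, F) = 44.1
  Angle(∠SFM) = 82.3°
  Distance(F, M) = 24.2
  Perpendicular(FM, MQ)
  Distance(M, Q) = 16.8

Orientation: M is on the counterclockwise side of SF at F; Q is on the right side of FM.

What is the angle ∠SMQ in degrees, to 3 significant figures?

157°

S is at the origin; SF runs at -13.2° with length 44.1, so F = 44.1·(cos -13.2°, sin -13.2°) = (42.9, -10.1). ∠SFM = 82.3°, so FM runs at -13.2° + (180° − 82.3°) = 84.5° from the x-axis; with |FM| = 24.2, M = F + 24.2·(cos 84.5°, sin 84.5°) = (45.3, 14.0). FM ⟂ MQ; with |MQ| = 16.8 on the right of FM, Q = M + 16.8·(0.995, -0.0958) = (62.0, 12.4). Then cos ∠SMQ = MS·MQ / (|MS||MQ|), giving 157°.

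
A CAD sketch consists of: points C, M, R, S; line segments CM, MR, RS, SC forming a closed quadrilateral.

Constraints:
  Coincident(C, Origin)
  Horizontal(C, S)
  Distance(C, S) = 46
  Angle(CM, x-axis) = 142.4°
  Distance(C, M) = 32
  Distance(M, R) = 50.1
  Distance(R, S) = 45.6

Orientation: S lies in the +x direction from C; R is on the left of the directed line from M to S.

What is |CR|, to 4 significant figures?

43.67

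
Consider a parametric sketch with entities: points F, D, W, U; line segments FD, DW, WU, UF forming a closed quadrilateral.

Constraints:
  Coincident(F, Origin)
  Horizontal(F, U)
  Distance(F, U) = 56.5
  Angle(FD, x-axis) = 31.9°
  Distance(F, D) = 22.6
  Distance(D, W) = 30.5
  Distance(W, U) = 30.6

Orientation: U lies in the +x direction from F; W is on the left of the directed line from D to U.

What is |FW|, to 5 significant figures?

53.099

F is at the origin; F and U share the same y with |FU| = 56.5 and U in +x, so U = (56.5, 0). FD runs at 31.9° with |FD| = 22.6, so D = (19.187, 11.943). W is determined by |DW| = 30.5 and |WU| = 30.6 together: it lies at the intersection of circle(D, 30.5) and circle(U, 30.6). With |DU| = 39.178, the foot of the radical line on DU is 19.511 from D and the perpendicular offset is √(30.5² − 19.511²) = 23.443. Taking the left-of-DU solution: W = (44.915, 28.322).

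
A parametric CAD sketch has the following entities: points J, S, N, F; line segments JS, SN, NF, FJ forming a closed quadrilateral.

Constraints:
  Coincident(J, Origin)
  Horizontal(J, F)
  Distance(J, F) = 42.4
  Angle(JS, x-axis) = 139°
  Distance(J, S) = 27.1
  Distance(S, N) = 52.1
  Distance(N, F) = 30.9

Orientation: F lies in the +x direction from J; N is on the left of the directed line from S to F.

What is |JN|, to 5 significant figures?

41.782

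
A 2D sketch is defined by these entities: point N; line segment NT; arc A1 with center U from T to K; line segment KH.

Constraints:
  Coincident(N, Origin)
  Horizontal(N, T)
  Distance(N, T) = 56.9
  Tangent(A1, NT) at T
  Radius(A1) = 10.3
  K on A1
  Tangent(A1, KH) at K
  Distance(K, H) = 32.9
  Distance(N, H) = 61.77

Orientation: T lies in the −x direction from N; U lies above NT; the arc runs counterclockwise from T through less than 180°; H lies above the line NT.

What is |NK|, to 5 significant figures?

47.619

N is at the origin; NT is horizontal with |NT| = 56.9 and T on the −x side, so T = (-56.900, 0.0000). Since A1 is tangent to NT there, UT ⟂ NT, so U = T + (0, 10.3) = (-56.900, 10.300). Since UK ⟂ KH (tangency), |UH| = √(10.3² + 32.9²) = 34.475 regardless of where K sits on A1. So H lies on both circle(N, 61.77) and circle(U, 34.475); the above-NT intersection is H = (-44.761, 42.567). K is the foot of the tangent from H: K = (-46.616, 9.7193).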